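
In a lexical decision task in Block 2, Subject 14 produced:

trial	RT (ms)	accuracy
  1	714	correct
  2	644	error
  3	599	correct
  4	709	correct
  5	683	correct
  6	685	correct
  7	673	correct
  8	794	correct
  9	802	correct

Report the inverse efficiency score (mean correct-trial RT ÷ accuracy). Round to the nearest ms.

796 ms

Correct trials (n=8): 714, 599, 709, 683, 685, 673, 794, 802
Mean correct RT = 5659/8 = 707.3750 ms
Proportion correct = 8/9
IES = 707.3750 / (8/9) = 795.797 ms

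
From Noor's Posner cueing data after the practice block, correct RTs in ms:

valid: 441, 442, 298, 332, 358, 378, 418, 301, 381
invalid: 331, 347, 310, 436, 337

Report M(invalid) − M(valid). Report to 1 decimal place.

-19.9 ms

M(valid) = 3349/9 = 372.111
M(invalid) = 1761/5 = 352.200
Difference = 352.200 − 372.111 = -19.911 ms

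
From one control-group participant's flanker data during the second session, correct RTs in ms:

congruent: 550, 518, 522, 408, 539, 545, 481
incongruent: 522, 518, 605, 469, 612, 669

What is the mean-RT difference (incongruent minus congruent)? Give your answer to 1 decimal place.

56.8 ms

M(congruent) = 3563/7 = 509.000
M(incongruent) = 3395/6 = 565.833
Difference = 565.833 − 509.000 = 56.833 ms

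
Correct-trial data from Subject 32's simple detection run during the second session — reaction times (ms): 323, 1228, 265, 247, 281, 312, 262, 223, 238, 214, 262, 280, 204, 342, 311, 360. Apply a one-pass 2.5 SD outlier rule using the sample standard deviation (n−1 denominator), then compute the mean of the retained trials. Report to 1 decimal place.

274.9 ms

n = 16, ΣRT = 5352, M = 334.500
Σ(x−M)² = 882366.00; s = √(882366.00/15) = 242.537
Cutoffs: 334.500 ± 2.5·242.537 → [-271.8, 940.8]
Outside: 1228 → excluded.
Retained (n=15): Σ = 4124, mean = 4124/15 = 274.933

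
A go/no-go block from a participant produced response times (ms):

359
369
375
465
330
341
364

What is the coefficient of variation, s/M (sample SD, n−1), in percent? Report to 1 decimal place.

n = 7, Σ = 2603, M = 371.8571
Σ(x−M)² = 11624.857; s = √(11624.857/6) = 44.0168
CV = 44.0168 / 371.8571 = 0.11837 = 11.837%

11.8%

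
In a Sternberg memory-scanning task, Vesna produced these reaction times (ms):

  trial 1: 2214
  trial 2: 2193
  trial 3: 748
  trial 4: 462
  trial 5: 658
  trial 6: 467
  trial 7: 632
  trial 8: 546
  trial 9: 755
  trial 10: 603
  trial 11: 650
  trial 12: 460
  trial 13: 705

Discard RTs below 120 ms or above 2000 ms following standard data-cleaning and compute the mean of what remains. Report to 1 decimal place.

607.8 ms

Excluded: 2193, 2214
Retained (n=11): Σ = 6686
Mean = 6686/11 = 607.8182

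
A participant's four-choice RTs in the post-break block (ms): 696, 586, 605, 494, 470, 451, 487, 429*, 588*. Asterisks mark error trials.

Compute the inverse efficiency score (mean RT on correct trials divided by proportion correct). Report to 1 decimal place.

Correct trials (n=7): 696, 586, 605, 494, 470, 451, 487
Mean correct RT = 3789/7 = 541.2857 ms
Proportion correct = 7/9
IES = 541.2857 / (7/9) = 695.939 ms

695.9 ms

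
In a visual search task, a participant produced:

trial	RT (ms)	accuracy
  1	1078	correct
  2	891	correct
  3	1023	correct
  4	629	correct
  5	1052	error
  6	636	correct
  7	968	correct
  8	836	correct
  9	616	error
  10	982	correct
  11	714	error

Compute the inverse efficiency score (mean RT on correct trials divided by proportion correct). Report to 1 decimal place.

Correct trials (n=8): 1078, 891, 1023, 629, 636, 968, 836, 982
Mean correct RT = 7043/8 = 880.3750 ms
Proportion correct = 8/11
IES = 880.3750 / (8/11) = 1210.516 ms

1210.5 ms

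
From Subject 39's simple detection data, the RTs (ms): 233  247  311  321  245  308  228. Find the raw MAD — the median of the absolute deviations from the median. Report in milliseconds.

Sorted: 228, 233, 245, 247, 308, 311, 321 → median = 247
|x − 247|: 14, 0, 64, 74, 2, 61, 19
Sorted deviations: 0, 2, 14, 19, 61, 64, 74 → MAD = 19

19 ms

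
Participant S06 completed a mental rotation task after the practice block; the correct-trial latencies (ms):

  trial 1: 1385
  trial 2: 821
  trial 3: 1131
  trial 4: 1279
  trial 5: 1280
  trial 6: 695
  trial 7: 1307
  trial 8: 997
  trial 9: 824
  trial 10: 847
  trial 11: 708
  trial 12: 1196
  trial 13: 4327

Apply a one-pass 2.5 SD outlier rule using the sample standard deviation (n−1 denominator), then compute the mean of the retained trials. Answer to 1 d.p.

1039.2 ms

n = 13, ΣRT = 16797, M = 1292.077
Σ(x−M)² = 10678928.92; s = √(10678928.92/12) = 943.351
Cutoffs: 1292.077 ± 2.5·943.351 → [-1066.3, 3650.5]
Outside: 4327 → excluded.
Retained (n=12): Σ = 12470, mean = 12470/12 = 1039.167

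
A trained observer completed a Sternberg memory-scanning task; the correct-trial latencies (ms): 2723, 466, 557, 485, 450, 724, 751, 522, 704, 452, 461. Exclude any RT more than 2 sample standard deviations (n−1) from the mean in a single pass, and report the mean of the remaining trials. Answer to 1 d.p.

n = 11, ΣRT = 8295, M = 754.091
Σ(x−M)² = 4397776.91; s = √(4397776.91/10) = 663.157
Cutoffs: 754.091 ± 2·663.157 → [-572.2, 2080.4]
Outside: 2723 → excluded.
Retained (n=10): Σ = 5572, mean = 5572/10 = 557.200

557.2 ms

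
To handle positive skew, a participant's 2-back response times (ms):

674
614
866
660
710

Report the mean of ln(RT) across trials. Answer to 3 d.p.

6.551

ln(RT): 6.5132, 6.4200, 6.7639, 6.4922, 6.5653
Σ ln(RT) = 32.7546
Mean = 32.7546/5 = 6.55092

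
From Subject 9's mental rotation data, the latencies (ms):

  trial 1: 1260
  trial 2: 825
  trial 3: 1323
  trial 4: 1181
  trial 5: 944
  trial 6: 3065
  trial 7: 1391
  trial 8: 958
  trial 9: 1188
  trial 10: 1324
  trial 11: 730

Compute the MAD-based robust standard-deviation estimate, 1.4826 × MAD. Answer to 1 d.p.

301.0 ms

Sorted: 730, 825, 944, 958, 1181, 1188, 1260, 1323, 1324, 1391, 3065 → median = 1188
|x − 1188| sorted: 0, 7, 72, 135, 136, 203, 230, 244, 363, 458, 1877 → MAD = 203
Robust SD ≈ 1.4826 × 203 = 300.968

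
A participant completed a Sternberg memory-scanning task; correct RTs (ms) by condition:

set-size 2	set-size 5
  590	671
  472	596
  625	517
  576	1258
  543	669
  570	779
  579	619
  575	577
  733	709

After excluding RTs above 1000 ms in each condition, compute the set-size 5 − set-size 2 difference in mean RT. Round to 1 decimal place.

57.3 ms

set-size 5: exclude 1258
M(set-size 2) = 5263/9 = 584.778
M(set-size 5) = 5137/8 = 642.125
Difference = 642.125 − 584.778 = 57.347 ms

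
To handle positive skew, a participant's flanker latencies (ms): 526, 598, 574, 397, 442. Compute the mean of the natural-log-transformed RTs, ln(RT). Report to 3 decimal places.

6.217

ln(RT): 6.2653, 6.3936, 6.3526, 5.9839, 6.0913
Σ ln(RT) = 31.0868
Mean = 31.0868/5 = 6.21735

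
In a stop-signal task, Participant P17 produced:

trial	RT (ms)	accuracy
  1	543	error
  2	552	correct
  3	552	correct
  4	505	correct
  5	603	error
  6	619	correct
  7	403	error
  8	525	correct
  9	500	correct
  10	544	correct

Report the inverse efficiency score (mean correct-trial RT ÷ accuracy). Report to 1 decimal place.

774.9 ms

Correct trials (n=7): 552, 552, 505, 619, 525, 500, 544
Mean correct RT = 3797/7 = 542.4286 ms
Proportion correct = 7/10
IES = 542.4286 / (7/10) = 774.898 ms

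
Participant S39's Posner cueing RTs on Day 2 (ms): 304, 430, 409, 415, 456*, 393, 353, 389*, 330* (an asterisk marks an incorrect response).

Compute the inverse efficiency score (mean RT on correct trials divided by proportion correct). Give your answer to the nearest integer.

576 ms

Correct trials (n=6): 304, 430, 409, 415, 393, 353
Mean correct RT = 2304/6 = 384.0000 ms
Proportion correct = 6/9
IES = 384.0000 / (6/9) = 576.000 ms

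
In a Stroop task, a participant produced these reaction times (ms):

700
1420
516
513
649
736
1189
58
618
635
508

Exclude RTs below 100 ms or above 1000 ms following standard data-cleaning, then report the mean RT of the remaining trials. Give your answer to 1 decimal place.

609.4 ms

Excluded: 58, 1189, 1420
Retained (n=8): Σ = 4875
Mean = 4875/8 = 609.3750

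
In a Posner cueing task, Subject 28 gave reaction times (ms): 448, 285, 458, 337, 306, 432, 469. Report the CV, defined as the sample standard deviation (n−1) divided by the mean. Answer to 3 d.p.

0.201

n = 7, Σ = 2735, M = 390.7143
Σ(x−M)² = 36879.429; s = √(36879.429/6) = 78.4001
CV = 78.4001 / 390.7143 = 0.20066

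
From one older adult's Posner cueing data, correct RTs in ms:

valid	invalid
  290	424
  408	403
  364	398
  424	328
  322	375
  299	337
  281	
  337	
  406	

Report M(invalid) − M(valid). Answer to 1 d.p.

M(valid) = 3131/9 = 347.889
M(invalid) = 2265/6 = 377.500
Difference = 377.500 − 347.889 = 29.611 ms

29.6 ms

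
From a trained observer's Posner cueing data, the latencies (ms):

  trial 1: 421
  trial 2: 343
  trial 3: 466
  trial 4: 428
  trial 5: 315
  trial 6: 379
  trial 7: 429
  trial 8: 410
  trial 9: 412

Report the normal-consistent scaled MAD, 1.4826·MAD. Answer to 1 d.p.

Sorted: 315, 343, 379, 410, 412, 421, 428, 429, 466 → median = 412
|x − 412| sorted: 0, 2, 9, 16, 17, 33, 54, 69, 97 → MAD = 17
Robust SD ≈ 1.4826 × 17 = 25.204

25.2 ms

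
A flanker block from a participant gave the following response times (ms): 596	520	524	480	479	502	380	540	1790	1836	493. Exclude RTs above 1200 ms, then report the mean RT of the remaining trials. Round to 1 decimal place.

501.6 ms

Excluded: 1790, 1836
Retained (n=9): Σ = 4514
Mean = 4514/9 = 501.5556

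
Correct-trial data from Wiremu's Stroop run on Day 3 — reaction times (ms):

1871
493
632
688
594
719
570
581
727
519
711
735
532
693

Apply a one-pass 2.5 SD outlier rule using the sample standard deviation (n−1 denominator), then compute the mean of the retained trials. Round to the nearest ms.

n = 14, ΣRT = 10065, M = 718.929
Σ(x−M)² = 1519608.93; s = √(1519608.93/13) = 341.896
Cutoffs: 718.929 ± 2.5·341.896 → [-135.8, 1573.7]
Outside: 1871 → excluded.
Retained (n=13): Σ = 8194, mean = 8194/13 = 630.308

630 ms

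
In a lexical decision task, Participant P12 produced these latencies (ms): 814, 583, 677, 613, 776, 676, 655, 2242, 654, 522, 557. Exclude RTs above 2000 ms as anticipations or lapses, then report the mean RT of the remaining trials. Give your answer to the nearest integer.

Excluded: 2242
Retained (n=10): Σ = 6527
Mean = 6527/10 = 652.7000

653 ms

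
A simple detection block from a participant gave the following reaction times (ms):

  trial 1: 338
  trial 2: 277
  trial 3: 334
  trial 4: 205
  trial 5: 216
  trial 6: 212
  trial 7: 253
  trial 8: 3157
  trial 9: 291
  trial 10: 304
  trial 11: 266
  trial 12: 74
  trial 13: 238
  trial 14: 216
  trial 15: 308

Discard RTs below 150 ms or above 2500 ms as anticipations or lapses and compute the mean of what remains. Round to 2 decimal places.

Excluded: 74, 3157
Retained (n=13): Σ = 3458
Mean = 3458/13 = 266.0000

266.00 ms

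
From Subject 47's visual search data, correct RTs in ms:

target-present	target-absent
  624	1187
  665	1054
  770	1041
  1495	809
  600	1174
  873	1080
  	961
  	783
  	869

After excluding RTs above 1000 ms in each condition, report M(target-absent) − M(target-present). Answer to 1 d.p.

149.1 ms

target-present: exclude 1495
target-absent: exclude 1187, 1054, 1041, 1174, 1080
M(target-present) = 3532/5 = 706.400
M(target-absent) = 3422/4 = 855.500
Difference = 855.500 − 706.400 = 149.100 ms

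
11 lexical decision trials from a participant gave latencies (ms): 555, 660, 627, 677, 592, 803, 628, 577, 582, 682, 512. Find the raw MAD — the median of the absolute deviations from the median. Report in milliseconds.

50 ms

Sorted: 512, 555, 577, 582, 592, 627, 628, 660, 677, 682, 803 → median = 627
|x − 627|: 72, 33, 0, 50, 35, 176, 1, 50, 45, 55, 115
Sorted deviations: 0, 1, 33, 35, 45, 50, 50, 55, 72, 115, 176 → MAD = 50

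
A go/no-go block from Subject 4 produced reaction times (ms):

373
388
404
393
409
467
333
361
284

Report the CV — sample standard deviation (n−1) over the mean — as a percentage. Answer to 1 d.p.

13.5%

n = 9, Σ = 3412, M = 379.1111
Σ(x−M)² = 21046.889; s = √(21046.889/8) = 51.2919
CV = 51.2919 / 379.1111 = 0.13530 = 13.530%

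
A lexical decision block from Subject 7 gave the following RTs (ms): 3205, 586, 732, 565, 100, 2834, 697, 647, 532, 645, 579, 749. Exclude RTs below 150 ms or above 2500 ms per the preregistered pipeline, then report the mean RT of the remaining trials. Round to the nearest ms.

637 ms

Excluded: 100, 2834, 3205
Retained (n=9): Σ = 5732
Mean = 5732/9 = 636.8889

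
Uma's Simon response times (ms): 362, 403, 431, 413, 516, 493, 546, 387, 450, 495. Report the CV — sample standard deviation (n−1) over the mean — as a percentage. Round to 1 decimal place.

n = 10, Σ = 4496, M = 449.6000
Σ(x−M)² = 33096.400; s = √(33096.400/9) = 60.6414
CV = 60.6414 / 449.6000 = 0.13488 = 13.488%

13.5%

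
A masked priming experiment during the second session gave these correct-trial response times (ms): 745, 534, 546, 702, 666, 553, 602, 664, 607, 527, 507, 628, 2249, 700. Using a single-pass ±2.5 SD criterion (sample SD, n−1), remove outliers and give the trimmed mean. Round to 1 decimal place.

613.9 ms

n = 14, ΣRT = 10230, M = 730.714
Σ(x−M)² = 2554170.86; s = √(2554170.86/13) = 443.255
Cutoffs: 730.714 ± 2.5·443.255 → [-377.4, 1838.9]
Outside: 2249 → excluded.
Retained (n=13): Σ = 7981, mean = 7981/13 = 613.923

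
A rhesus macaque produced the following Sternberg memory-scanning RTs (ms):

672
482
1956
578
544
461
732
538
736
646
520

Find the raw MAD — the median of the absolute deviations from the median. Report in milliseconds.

Sorted: 461, 482, 520, 538, 544, 578, 646, 672, 732, 736, 1956 → median = 578
|x − 578|: 94, 96, 1378, 0, 34, 117, 154, 40, 158, 68, 58
Sorted deviations: 0, 34, 40, 58, 68, 94, 96, 117, 154, 158, 1378 → MAD = 94

94 ms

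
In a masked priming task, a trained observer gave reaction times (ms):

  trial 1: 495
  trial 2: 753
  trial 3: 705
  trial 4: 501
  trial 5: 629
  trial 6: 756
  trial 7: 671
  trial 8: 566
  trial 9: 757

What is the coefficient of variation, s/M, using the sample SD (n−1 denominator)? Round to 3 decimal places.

n = 9, Σ = 5833, M = 648.1111
Σ(x−M)² = 90450.889; s = √(90450.889/8) = 106.3314
CV = 106.3314 / 648.1111 = 0.16406

0.164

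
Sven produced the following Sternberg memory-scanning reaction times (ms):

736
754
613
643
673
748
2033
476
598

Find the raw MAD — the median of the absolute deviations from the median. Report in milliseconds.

75 ms

Sorted: 476, 598, 613, 643, 673, 736, 748, 754, 2033 → median = 673
|x − 673|: 63, 81, 60, 30, 0, 75, 1360, 197, 75
Sorted deviations: 0, 30, 60, 63, 75, 75, 81, 197, 1360 → MAD = 75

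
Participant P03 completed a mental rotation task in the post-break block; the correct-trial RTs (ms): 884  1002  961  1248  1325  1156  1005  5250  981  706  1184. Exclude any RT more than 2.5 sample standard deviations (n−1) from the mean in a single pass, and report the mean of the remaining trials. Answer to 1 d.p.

n = 11, ΣRT = 15702, M = 1427.455
Σ(x−M)² = 16379732.73; s = √(16379732.73/10) = 1279.833
Cutoffs: 1427.455 ± 2.5·1279.833 → [-1772.1, 4627.0]
Outside: 5250 → excluded.
Retained (n=10): Σ = 10452, mean = 10452/10 = 1045.200

1045.2 ms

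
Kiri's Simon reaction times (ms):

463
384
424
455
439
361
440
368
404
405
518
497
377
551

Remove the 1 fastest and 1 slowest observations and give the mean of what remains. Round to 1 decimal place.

Sorted: 361, 368, 377, 384, 404, 405, 424, 439, 440, 455, 463, 497, 518, 551
Drop lowest 1 (361) and highest 1 (551)
Remaining (n=12): Σ = 5174, mean = 5174/12 = 431.167

431.2 ms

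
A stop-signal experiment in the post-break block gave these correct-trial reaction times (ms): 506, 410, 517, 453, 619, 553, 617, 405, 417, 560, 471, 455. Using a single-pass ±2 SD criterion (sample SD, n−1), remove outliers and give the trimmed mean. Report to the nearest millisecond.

n = 12, ΣRT = 5983, M = 498.583
Σ(x−M)² = 63648.92; s = √(63648.92/11) = 76.068
Cutoffs: 498.583 ± 2·76.068 → [346.4, 650.7]
No RTs fall outside the cutoffs; all 12 retained. Mean = 5983/12 = 498.583

499 ms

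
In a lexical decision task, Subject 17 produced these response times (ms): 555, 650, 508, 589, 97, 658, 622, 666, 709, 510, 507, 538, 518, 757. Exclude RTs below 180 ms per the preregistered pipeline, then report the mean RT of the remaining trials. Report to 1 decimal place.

Excluded: 97
Retained (n=13): Σ = 7787
Mean = 7787/13 = 599.0000

599.0 ms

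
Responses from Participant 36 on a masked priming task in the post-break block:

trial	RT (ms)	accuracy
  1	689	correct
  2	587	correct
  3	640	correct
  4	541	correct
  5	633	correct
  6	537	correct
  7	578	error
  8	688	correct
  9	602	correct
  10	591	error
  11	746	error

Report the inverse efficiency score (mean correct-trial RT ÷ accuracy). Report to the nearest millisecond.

Correct trials (n=8): 689, 587, 640, 541, 633, 537, 688, 602
Mean correct RT = 4917/8 = 614.6250 ms
Proportion correct = 8/11
IES = 614.6250 / (8/11) = 845.109 ms

845 ms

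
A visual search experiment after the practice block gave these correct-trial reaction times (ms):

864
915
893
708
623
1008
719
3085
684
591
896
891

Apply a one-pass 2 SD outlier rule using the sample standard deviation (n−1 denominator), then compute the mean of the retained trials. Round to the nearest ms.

799 ms

n = 12, ΣRT = 11877, M = 989.750
Σ(x−M)² = 4979386.25; s = √(4979386.25/11) = 672.809
Cutoffs: 989.750 ± 2·672.809 → [-355.9, 2335.4]
Outside: 3085 → excluded.
Retained (n=11): Σ = 8792, mean = 8792/11 = 799.273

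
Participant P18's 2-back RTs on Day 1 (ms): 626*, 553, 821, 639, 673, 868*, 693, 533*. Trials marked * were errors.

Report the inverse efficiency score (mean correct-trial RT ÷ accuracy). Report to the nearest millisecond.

1081 ms

Correct trials (n=5): 553, 821, 639, 673, 693
Mean correct RT = 3379/5 = 675.8000 ms
Proportion correct = 5/8
IES = 675.8000 / (5/8) = 1081.280 ms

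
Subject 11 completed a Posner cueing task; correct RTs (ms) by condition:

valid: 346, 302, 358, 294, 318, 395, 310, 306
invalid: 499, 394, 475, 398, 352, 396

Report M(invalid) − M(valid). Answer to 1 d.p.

M(valid) = 2629/8 = 328.625
M(invalid) = 2514/6 = 419.000
Difference = 419.000 − 328.625 = 90.375 ms

90.4 ms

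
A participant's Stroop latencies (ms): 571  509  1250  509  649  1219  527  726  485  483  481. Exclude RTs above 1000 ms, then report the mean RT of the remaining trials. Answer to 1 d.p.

548.9 ms

Excluded: 1219, 1250
Retained (n=9): Σ = 4940
Mean = 4940/9 = 548.8889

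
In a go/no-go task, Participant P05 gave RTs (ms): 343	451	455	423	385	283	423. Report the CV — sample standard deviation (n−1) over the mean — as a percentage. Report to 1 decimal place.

n = 7, Σ = 2763, M = 394.7143
Σ(x−M)² = 23651.429; s = √(23651.429/6) = 62.7846
CV = 62.7846 / 394.7143 = 0.15906 = 15.906%

15.9%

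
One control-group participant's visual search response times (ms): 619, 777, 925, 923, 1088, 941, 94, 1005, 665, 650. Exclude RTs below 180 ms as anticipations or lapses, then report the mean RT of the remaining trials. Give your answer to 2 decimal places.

843.67 ms

Excluded: 94
Retained (n=9): Σ = 7593
Mean = 7593/9 = 843.6667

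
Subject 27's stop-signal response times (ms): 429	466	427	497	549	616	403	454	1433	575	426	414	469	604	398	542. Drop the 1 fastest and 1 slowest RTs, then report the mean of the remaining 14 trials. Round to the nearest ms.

491 ms

Sorted: 398, 403, 414, 426, 427, 429, 454, 466, 469, 497, 542, 549, 575, 604, 616, 1433
Drop lowest 1 (398) and highest 1 (1433)
Remaining (n=14): Σ = 6871, mean = 6871/14 = 490.786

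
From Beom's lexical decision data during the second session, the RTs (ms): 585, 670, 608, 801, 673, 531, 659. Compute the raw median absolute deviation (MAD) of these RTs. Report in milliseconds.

Sorted: 531, 585, 608, 659, 670, 673, 801 → median = 659
|x − 659|: 74, 11, 51, 142, 14, 128, 0
Sorted deviations: 0, 11, 14, 51, 74, 128, 142 → MAD = 51

51 ms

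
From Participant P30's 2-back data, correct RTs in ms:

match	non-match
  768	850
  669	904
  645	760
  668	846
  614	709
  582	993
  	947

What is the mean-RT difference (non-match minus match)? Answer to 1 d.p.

200.8 ms

M(match) = 3946/6 = 657.667
M(non-match) = 6009/7 = 858.429
Difference = 858.429 − 657.667 = 200.762 ms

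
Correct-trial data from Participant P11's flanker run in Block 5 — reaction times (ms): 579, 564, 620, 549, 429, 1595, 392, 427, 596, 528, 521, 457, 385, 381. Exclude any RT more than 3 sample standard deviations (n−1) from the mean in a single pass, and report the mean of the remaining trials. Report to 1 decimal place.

494.5 ms

n = 14, ΣRT = 8023, M = 573.071
Σ(x−M)² = 1213120.93; s = √(1213120.93/13) = 305.478
Cutoffs: 573.071 ± 3·305.478 → [-343.4, 1489.5]
Outside: 1595 → excluded.
Retained (n=13): Σ = 6428, mean = 6428/13 = 494.462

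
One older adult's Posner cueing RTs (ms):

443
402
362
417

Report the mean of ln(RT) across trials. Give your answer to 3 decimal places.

6.004

ln(RT): 6.0936, 5.9965, 5.8916, 6.0331
Σ ln(RT) = 24.0148
Mean = 24.0148/4 = 6.00369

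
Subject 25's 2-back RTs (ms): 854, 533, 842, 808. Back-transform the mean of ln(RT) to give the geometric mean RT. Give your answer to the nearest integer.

746 ms

ln(RT): 6.7499, 6.2785, 6.7358, 6.6946
Mean ln(RT) = 26.4588/4 = 6.61470
Geometric mean = exp(6.61470) = 745.98 ms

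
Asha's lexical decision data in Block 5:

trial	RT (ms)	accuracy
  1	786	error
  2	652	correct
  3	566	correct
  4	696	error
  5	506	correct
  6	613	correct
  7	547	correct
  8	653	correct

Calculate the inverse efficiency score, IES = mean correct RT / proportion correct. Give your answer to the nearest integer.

Correct trials (n=6): 652, 566, 506, 613, 547, 653
Mean correct RT = 3537/6 = 589.5000 ms
Proportion correct = 6/8
IES = 589.5000 / (6/8) = 786.000 ms

786 ms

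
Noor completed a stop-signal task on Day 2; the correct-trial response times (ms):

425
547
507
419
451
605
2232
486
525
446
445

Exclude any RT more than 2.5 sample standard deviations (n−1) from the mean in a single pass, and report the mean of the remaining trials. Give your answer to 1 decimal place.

n = 11, ΣRT = 7088, M = 644.364
Σ(x−M)² = 2805206.55; s = √(2805206.55/10) = 529.642
Cutoffs: 644.364 ± 2.5·529.642 → [-679.7, 1968.5]
Outside: 2232 → excluded.
Retained (n=10): Σ = 4856, mean = 4856/10 = 485.600

485.6 ms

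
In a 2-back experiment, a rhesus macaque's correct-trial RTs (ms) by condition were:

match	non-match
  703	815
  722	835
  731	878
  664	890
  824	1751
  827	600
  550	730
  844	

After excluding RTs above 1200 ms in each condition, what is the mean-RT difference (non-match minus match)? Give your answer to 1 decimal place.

58.2 ms

non-match: exclude 1751
M(match) = 5865/8 = 733.125
M(non-match) = 4748/6 = 791.333
Difference = 791.333 − 733.125 = 58.208 ms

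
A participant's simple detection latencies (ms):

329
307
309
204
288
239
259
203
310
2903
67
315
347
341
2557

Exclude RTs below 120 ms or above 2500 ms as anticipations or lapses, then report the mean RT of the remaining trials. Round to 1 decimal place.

Excluded: 67, 2557, 2903
Retained (n=12): Σ = 3451
Mean = 3451/12 = 287.5833

287.6 ms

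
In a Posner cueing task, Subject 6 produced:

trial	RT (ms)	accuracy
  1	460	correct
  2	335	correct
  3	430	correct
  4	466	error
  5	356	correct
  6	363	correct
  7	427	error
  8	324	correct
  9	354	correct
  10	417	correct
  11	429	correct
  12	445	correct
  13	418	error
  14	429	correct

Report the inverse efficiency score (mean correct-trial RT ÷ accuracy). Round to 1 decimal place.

502.4 ms

Correct trials (n=11): 460, 335, 430, 356, 363, 324, 354, 417, 429, 445, 429
Mean correct RT = 4342/11 = 394.7273 ms
Proportion correct = 11/14
IES = 394.7273 / (11/14) = 502.380 ms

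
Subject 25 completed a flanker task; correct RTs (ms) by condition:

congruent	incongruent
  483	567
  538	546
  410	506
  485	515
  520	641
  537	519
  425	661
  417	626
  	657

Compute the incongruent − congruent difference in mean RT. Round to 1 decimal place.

M(congruent) = 3815/8 = 476.875
M(incongruent) = 5238/9 = 582.000
Difference = 582.000 − 476.875 = 105.125 ms

105.1 ms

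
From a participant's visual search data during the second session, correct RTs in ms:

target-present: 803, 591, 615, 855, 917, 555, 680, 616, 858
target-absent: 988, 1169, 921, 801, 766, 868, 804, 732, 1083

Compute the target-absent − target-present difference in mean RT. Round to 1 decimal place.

M(target-present) = 6490/9 = 721.111
M(target-absent) = 8132/9 = 903.556
Difference = 903.556 − 721.111 = 182.444 ms

182.4 ms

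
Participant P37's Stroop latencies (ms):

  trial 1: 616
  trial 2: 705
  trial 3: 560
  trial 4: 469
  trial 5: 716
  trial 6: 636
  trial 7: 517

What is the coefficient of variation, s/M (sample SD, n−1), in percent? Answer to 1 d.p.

15.4%

n = 7, Σ = 4219, M = 602.7143
Σ(x−M)² = 51631.429; s = √(51631.429/6) = 92.7644
CV = 92.7644 / 602.7143 = 0.15391 = 15.391%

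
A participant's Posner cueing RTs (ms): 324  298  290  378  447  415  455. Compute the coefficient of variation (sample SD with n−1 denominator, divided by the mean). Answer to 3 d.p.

n = 7, Σ = 2607, M = 372.4286
Σ(x−M)² = 28901.714; s = √(28901.714/6) = 69.4043
CV = 69.4043 / 372.4286 = 0.18636

0.186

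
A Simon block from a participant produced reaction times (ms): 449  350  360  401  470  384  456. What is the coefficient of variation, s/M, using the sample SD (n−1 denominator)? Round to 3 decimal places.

0.118

n = 7, Σ = 2870, M = 410.0000
Σ(x−M)² = 14094.000; s = √(14094.000/6) = 48.4665
CV = 48.4665 / 410.0000 = 0.11821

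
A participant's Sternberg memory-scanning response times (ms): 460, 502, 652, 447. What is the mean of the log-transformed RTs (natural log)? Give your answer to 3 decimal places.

ln(RT): 6.1312, 6.2186, 6.4800, 6.1026
Σ ln(RT) = 24.9324
Mean = 24.9324/4 = 6.23311

6.233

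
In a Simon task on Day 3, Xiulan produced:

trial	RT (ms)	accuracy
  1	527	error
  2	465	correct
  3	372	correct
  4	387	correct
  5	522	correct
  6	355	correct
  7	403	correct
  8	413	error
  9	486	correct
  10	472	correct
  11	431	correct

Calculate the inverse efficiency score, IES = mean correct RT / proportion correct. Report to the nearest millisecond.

Correct trials (n=9): 465, 372, 387, 522, 355, 403, 486, 472, 431
Mean correct RT = 3893/9 = 432.5556 ms
Proportion correct = 9/11
IES = 432.5556 / (9/11) = 528.679 ms

529 ms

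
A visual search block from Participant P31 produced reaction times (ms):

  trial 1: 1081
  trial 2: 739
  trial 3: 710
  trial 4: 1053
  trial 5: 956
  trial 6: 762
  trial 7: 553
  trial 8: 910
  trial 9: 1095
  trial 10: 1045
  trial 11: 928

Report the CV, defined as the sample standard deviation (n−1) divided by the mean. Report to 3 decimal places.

n = 11, Σ = 9832, M = 893.8182
Σ(x−M)² = 320293.636; s = √(320293.636/10) = 178.9675
CV = 178.9675 / 893.8182 = 0.20023

0.200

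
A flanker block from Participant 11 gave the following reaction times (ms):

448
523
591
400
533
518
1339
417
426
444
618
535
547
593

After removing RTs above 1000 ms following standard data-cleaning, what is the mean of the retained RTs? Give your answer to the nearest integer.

507 ms

Excluded: 1339
Retained (n=13): Σ = 6593
Mean = 6593/13 = 507.1538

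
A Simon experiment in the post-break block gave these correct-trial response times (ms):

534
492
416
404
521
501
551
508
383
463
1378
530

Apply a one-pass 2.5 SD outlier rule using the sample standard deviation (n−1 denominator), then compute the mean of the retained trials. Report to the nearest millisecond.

482 ms

n = 12, ΣRT = 6681, M = 556.750
Σ(x−M)² = 768794.25; s = √(768794.25/11) = 264.368
Cutoffs: 556.750 ± 2.5·264.368 → [-104.2, 1217.7]
Outside: 1378 → excluded.
Retained (n=11): Σ = 5303, mean = 5303/11 = 482.091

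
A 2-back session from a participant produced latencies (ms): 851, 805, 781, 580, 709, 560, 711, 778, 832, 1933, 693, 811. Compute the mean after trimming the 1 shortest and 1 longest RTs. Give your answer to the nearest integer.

Sorted: 560, 580, 693, 709, 711, 778, 781, 805, 811, 832, 851, 1933
Drop lowest 1 (560) and highest 1 (1933)
Remaining (n=10): Σ = 7551, mean = 7551/10 = 755.100

755 ms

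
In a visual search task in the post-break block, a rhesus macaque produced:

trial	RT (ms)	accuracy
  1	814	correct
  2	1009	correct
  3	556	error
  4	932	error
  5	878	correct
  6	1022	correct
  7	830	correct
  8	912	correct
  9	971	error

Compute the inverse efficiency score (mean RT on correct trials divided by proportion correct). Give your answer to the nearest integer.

Correct trials (n=6): 814, 1009, 878, 1022, 830, 912
Mean correct RT = 5465/6 = 910.8333 ms
Proportion correct = 6/9
IES = 910.8333 / (6/9) = 1366.250 ms

1366 ms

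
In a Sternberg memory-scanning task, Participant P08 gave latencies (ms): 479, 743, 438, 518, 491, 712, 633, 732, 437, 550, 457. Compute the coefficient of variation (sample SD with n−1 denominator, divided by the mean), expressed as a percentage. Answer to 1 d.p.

21.4%

n = 11, Σ = 6190, M = 562.7273
Σ(x−M)² = 145232.182; s = √(145232.182/10) = 120.5123
CV = 120.5123 / 562.7273 = 0.21416 = 21.416%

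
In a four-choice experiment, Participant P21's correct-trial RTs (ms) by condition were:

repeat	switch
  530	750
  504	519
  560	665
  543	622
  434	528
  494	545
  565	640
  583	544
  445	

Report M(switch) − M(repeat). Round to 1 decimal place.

84.1 ms

M(repeat) = 4658/9 = 517.556
M(switch) = 4813/8 = 601.625
Difference = 601.625 − 517.556 = 84.069 ms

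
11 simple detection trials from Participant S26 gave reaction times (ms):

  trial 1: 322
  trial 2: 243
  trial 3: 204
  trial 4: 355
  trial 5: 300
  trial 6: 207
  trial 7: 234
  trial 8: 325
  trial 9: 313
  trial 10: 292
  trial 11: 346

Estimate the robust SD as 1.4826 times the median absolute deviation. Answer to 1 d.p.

68.2 ms

Sorted: 204, 207, 234, 243, 292, 300, 313, 322, 325, 346, 355 → median = 300
|x − 300| sorted: 0, 8, 13, 22, 25, 46, 55, 57, 66, 93, 96 → MAD = 46
Robust SD ≈ 1.4826 × 46 = 68.200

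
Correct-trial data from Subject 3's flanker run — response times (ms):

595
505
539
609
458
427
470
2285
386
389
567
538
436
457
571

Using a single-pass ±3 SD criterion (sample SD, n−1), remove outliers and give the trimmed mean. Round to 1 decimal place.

496.2 ms

n = 15, ΣRT = 9232, M = 615.467
Σ(x−M)² = 3058917.73; s = √(3058917.73/14) = 467.434
Cutoffs: 615.467 ± 3·467.434 → [-786.8, 2017.8]
Outside: 2285 → excluded.
Retained (n=14): Σ = 6947, mean = 6947/14 = 496.214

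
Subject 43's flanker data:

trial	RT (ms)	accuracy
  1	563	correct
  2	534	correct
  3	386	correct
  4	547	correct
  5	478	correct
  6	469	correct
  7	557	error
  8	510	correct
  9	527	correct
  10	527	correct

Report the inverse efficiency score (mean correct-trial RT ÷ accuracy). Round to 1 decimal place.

560.6 ms

Correct trials (n=9): 563, 534, 386, 547, 478, 469, 510, 527, 527
Mean correct RT = 4541/9 = 504.5556 ms
Proportion correct = 9/10
IES = 504.5556 / (9/10) = 560.617 ms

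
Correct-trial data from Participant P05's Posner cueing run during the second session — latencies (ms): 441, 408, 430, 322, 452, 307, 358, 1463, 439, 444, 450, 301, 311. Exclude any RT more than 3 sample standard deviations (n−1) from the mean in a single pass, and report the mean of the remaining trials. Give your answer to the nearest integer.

389 ms

n = 13, ΣRT = 6126, M = 471.231
Σ(x−M)² = 1109534.31; s = √(1109534.31/12) = 304.074
Cutoffs: 471.231 ± 3·304.074 → [-441.0, 1383.5]
Outside: 1463 → excluded.
Retained (n=12): Σ = 4663, mean = 4663/12 = 388.583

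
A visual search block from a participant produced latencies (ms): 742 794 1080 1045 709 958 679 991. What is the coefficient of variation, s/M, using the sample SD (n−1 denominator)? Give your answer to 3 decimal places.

n = 8, Σ = 6998, M = 874.7500
Σ(x−M)² = 181491.500; s = √(181491.500/7) = 161.0197
CV = 161.0197 / 874.7500 = 0.18408

0.184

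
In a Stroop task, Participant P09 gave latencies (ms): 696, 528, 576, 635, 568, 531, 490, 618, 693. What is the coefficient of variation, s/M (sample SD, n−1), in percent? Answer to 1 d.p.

12.3%

n = 9, Σ = 5335, M = 592.7778
Σ(x−M)² = 42589.556; s = √(42589.556/8) = 72.9637
CV = 72.9637 / 592.7778 = 0.12309 = 12.309%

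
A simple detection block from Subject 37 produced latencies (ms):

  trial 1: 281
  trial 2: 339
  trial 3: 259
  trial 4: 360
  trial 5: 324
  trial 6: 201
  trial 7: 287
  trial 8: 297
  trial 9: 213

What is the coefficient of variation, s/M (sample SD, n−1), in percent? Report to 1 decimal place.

n = 9, Σ = 2561, M = 284.5556
Σ(x−M)² = 23140.222; s = √(23140.222/8) = 53.7822
CV = 53.7822 / 284.5556 = 0.18900 = 18.900%

18.9%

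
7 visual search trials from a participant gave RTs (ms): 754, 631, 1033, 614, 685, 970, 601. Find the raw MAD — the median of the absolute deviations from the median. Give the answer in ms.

Sorted: 601, 614, 631, 685, 754, 970, 1033 → median = 685
|x − 685|: 69, 54, 348, 71, 0, 285, 84
Sorted deviations: 0, 54, 69, 71, 84, 285, 348 → MAD = 71

71 ms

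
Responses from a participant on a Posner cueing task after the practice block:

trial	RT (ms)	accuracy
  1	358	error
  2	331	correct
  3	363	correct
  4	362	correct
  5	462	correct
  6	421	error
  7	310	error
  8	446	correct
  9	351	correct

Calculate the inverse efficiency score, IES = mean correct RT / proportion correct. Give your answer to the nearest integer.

579 ms

Correct trials (n=6): 331, 363, 362, 462, 446, 351
Mean correct RT = 2315/6 = 385.8333 ms
Proportion correct = 6/9
IES = 385.8333 / (6/9) = 578.750 ms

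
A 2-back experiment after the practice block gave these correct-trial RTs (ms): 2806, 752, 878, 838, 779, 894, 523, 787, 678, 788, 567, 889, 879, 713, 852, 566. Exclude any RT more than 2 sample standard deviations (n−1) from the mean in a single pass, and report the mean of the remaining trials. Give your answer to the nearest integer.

759 ms

n = 16, ΣRT = 14189, M = 886.812
Σ(x−M)² = 4147968.44; s = √(4147968.44/15) = 525.862
Cutoffs: 886.812 ± 2·525.862 → [-164.9, 1938.5]
Outside: 2806 → excluded.
Retained (n=15): Σ = 11383, mean = 11383/15 = 758.867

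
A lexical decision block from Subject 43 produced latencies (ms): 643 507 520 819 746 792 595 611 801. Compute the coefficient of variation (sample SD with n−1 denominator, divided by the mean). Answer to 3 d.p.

n = 9, Σ = 6034, M = 670.4444
Σ(x−M)² = 118924.222; s = √(118924.222/8) = 121.9243
CV = 121.9243 / 670.4444 = 0.18186

0.182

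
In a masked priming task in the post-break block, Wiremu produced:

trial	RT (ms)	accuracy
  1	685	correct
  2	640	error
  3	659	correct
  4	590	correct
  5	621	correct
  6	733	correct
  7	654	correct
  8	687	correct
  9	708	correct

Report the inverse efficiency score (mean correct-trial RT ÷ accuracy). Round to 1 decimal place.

Correct trials (n=8): 685, 659, 590, 621, 733, 654, 687, 708
Mean correct RT = 5337/8 = 667.1250 ms
Proportion correct = 8/9
IES = 667.1250 / (8/9) = 750.516 ms

750.5 ms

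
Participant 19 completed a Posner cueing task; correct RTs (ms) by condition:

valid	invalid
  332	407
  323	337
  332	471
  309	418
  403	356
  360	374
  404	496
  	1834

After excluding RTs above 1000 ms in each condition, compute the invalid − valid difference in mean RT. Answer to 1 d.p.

invalid: exclude 1834
M(valid) = 2463/7 = 351.857
M(invalid) = 2859/7 = 408.429
Difference = 408.429 − 351.857 = 56.571 ms

56.6 ms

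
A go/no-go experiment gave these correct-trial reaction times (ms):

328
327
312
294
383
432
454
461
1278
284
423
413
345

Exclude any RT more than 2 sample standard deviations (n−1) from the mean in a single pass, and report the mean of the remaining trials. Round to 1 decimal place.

371.3 ms

n = 13, ΣRT = 5734, M = 441.077
Σ(x−M)² = 803570.92; s = √(803570.92/12) = 258.775
Cutoffs: 441.077 ± 2·258.775 → [-76.5, 958.6]
Outside: 1278 → excluded.
Retained (n=12): Σ = 4456, mean = 4456/12 = 371.333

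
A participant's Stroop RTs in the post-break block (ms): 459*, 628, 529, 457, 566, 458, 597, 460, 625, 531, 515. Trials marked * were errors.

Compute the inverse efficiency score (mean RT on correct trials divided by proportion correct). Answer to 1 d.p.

590.3 ms

Correct trials (n=10): 628, 529, 457, 566, 458, 597, 460, 625, 531, 515
Mean correct RT = 5366/10 = 536.6000 ms
Proportion correct = 10/11
IES = 536.6000 / (10/11) = 590.260 ms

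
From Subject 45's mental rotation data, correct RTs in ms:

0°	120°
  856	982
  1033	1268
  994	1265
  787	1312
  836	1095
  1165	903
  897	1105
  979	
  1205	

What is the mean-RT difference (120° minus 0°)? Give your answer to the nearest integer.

160 ms

M(0°) = 8752/9 = 972.444
M(120°) = 7930/7 = 1132.857
Difference = 1132.857 − 972.444 = 160.413 ms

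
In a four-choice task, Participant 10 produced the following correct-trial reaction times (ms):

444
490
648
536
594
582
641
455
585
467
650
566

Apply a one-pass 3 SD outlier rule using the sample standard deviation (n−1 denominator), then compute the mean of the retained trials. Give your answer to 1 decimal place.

554.8 ms

n = 12, ΣRT = 6658, M = 554.833
Σ(x−M)² = 62991.67; s = √(62991.67/11) = 75.674
Cutoffs: 554.833 ± 3·75.674 → [327.8, 781.9]
No RTs fall outside the cutoffs; all 12 retained. Mean = 6658/12 = 554.833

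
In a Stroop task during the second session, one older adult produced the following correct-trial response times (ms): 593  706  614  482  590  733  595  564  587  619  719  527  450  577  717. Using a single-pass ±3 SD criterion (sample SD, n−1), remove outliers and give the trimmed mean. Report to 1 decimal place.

604.9 ms

n = 15, ΣRT = 9073, M = 604.867
Σ(x−M)² = 100897.73; s = √(100897.73/14) = 84.894
Cutoffs: 604.867 ± 3·84.894 → [350.2, 859.5]
No RTs fall outside the cutoffs; all 15 retained. Mean = 9073/15 = 604.867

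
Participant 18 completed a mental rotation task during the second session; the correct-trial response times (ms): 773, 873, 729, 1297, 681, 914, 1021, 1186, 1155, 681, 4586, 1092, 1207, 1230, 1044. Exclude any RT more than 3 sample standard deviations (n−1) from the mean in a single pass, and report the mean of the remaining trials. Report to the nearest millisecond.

992 ms

n = 15, ΣRT = 18469, M = 1231.267
Σ(x−M)² = 12662568.93; s = √(12662568.93/14) = 951.036
Cutoffs: 1231.267 ± 3·951.036 → [-1621.8, 4084.4]
Outside: 4586 → excluded.
Retained (n=14): Σ = 13883, mean = 13883/14 = 991.643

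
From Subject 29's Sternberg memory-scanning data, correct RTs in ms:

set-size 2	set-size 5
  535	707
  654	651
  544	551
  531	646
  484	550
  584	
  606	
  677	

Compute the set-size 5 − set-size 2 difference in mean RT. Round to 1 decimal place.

M(set-size 2) = 4615/8 = 576.875
M(set-size 5) = 3105/5 = 621.000
Difference = 621.000 − 576.875 = 44.125 ms

44.1 ms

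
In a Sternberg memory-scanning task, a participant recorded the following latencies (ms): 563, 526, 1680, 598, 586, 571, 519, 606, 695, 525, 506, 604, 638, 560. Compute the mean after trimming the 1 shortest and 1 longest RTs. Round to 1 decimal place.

Sorted: 506, 519, 525, 526, 560, 563, 571, 586, 598, 604, 606, 638, 695, 1680
Drop lowest 1 (506) and highest 1 (1680)
Remaining (n=12): Σ = 6991, mean = 6991/12 = 582.583

582.6 ms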